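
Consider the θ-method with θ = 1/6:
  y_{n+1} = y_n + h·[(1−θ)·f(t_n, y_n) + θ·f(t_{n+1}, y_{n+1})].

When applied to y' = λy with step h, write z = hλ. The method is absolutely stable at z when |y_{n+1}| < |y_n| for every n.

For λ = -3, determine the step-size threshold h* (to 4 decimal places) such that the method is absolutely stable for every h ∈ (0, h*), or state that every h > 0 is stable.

(-3.0000,0); λ=-3 ⇒ h* = (3)/3 = 1.0000.

With y'=λy (z=hλ):
  y_{n+1} = y_n + z·[5/6·y_n + 1/6·y_{n+1}] ⇒ (1 − 1/6z)y_{n+1} = (1 + 5/6z)y_n
  ⇒ R(z) = (1 + 5/6z)/(1 − 1/6z).

Find x<0 with |R(x)|<1.
x=-1.26: |R|=0.0413
R=−1: 1+5/6x = −1+1/6x ⇒ -2/3x=2 ⇒ x=2/(-2/3)=-3.0000
Confirm numerically:
  x=-2.816: |R|=0.91652 <1
  x=-2.403: |R|=0.71582 <1
  x=-1.738: |R|=0.34764 <1
  x=-3.204: |R|=1.08866 >1
  x=-3.133: |R|=1.05825 >1
So |R|<1 on (-3.0000, 0).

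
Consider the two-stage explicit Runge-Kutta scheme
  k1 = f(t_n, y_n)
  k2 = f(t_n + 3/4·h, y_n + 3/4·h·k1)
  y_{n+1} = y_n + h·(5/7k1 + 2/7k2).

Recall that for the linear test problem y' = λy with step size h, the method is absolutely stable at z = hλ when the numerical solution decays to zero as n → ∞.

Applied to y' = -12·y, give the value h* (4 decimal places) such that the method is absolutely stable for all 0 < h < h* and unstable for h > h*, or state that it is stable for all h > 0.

(-4.6667,0); λ=-12 ⇒ h* = (14/3)/12 = 0.3889.

With y'=λy (z=hλ):
  k1=λy_n ⇒ h·k1=z·y_n;  k2=λ(1+3/4z)y_n ⇒ h·k2=z(1+3/4z)y_n
  y_{n+1}/y_n = 1 + 5/7z + 2/7z(1+3/4z) = 1 + z + 3/14z²
  Hence R(z) = 1 + z + 3/14z².

Solve |R(x)|<1 on ℝ⁻.
x=-0.43: |R|=0.6096
R=1: x+3/14x²=0 ⇒ x=−14/3=-4.6667; min R=1−1/(4·3/14)=-0.1667>−1
Confirm numerically:
  x=-4.494: |R|=0.83372 <1
  x=-4.459: |R|=0.80157 <1
  x=-4.241: |R|=0.61316 <1
  x=-2.163: |R|=0.16045 <1
  x=-5.259: |R|=1.66752 >1
  x=-4.824: |R|=1.16264 >1
Interval (-4.6667, 0).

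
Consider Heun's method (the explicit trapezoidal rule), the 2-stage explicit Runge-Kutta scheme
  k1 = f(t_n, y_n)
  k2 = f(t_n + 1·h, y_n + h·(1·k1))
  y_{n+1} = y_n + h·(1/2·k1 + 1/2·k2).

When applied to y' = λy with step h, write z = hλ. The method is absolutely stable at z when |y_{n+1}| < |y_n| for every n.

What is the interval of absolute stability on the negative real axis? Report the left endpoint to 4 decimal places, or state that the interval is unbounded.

(-2.0000, 0).

Test eqn y'=λy, z=hλ:
  order 2, 2-stage ⇒ R(z)=1+z+z^2/2
  (e.g. R(-1.72)=0.75920, |R|=0.75920)

Find x<0 with |R(x)|<1.
x=-1.72: |R|=0.7592
|R(-2.04)|=1.0408 |R(-0.82)|=0.5162 |R(-0.61)|=0.5760
Bisect:
  x_lo=-2.8951 |R|=2.2958  x_hi=-0.2272 |R|=0.7986
  mid=-1.56115 |R|=0.65745 →hi
  mid=-2.22815 |R|=1.25417 →lo
  mid=-1.89465 |R|=0.90020 →hi
  mid=-2.06140 |R|=1.06328 →lo
  mid=-1.97802 |R|=0.97826 →hi
  mid=-2.01971 |R|=1.01990 →lo
  mid=-1.99887 |R|=0.99887 →hi
  mid=-2.00929 |R|=1.00933 →lo
  ...
  [-2.00001,-1.99984] ⇒ x*=-2.0000
Stable set (-2.0000, 0).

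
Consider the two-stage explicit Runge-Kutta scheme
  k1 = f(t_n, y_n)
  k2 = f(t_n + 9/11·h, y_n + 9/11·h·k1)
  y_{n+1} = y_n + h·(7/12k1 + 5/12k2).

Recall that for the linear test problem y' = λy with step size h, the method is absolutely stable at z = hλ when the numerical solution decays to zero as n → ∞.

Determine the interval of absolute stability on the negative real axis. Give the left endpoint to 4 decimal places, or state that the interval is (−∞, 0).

z∈(-2.9333,0).

On y'=λy, z=hλ:
  k1=λy_n ⇒ h·k1=z·y_n;  k2=λ(1+9/11z)y_n ⇒ h·k2=z(1+9/11z)y_n
  y_{n+1}/y_n = 1 + 7/12z + 5/12z(1+9/11z) = 1 + z + 15/44z²
  Hence R(z) = 1 + z + 15/44z².

Solve |R(x)|<1 on ℝ⁻.
x=-1.65: |R|=0.2781
R=1: x+15/44x²=0 ⇒ x=−44/15=-2.9333; min R=1−1/(4·15/44)=0.2667>−1
Confirm numerically:
  x=-2.560: |R|=0.67418 <1
  x=-2.504: |R|=0.63351 <1
  x=-2.444: |R|=0.59230 <1
  x=-3.405: |R|=1.54751 >1
  x=-3.376: |R|=1.50947 >1
  x=-3.056: |R|=1.12780 >1
Stable set (-2.9333, 0).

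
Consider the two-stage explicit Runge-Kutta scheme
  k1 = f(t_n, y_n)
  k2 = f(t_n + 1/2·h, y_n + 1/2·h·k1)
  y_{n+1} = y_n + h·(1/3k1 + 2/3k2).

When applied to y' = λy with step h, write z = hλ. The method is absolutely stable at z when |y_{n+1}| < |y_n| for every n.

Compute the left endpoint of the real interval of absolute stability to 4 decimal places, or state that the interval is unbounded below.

On y'=λy, z=hλ:
  k1=λy_n ⇒ h·k1=z·y_n;  k2=λ(1+1/2z)y_n ⇒ h·k2=z(1+1/2z)y_n
  y_{n+1}/y_n = 1 + 1/3z + 2/3z(1+1/2z) = 1 + z + 1/3z²
  so R(z) = 1 + z + 1/3z².

Solve |R(x)|<1 on ℝ⁻.
x=-0.31: |R|=0.7220
R=1: x+1/3x²=0 ⇒ x=−3=-3.0000; min R=1−1/(4·1/3)=0.2500>−1
Confirm numerically:
  x=-2.758: |R|=0.77752 <1
  x=-2.412: |R|=0.52725 <1
  x=-1.840: |R|=0.28853 <1
  x=-3.330: |R|=1.36630 >1
  x=-3.103: |R|=1.10654 >1
  x=-3.068: |R|=1.06954 >1
So |R|<1 on (-3.0000, 0).

z* = -3.0000.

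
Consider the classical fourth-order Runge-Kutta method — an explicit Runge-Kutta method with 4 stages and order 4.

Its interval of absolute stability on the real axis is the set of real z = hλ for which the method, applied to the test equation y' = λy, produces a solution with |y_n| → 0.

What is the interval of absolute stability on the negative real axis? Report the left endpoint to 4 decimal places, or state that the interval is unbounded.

Set f=λy, z=hλ:
  order 4, 4-stage ⇒ R(z)=1+z+z^2/2+z^3/6+z^4/24
  (e.g. R(-1.58)=0.27048, |R|=0.27048)

Find x<0 with |R(x)|<1.
x=-1.58: |R|=0.2705
|R(-2.24)|=0.4446 |R(-1.51)|=0.2728 |R(-0.93)|=0.3996
Bisect:
  x_lo=-3.2771 |R|=2.0325  x_hi=-0.0765 |R|=0.9263
  mid=-1.67681 |R|=0.27266 →hi
  mid=-2.47695 |R|=0.62629 →hi
  mid=-2.87701 |R|=1.14732 →lo
  mid=-2.67698 |R|=0.84861 →hi
  mid=-2.77700 |R|=0.98756 →hi
  mid=-2.82700 |R|=1.06473 →lo
  mid=-2.80200 |R|=1.02548 →lo
  mid=-2.78950 |R|=1.00636 →lo
  mid=-2.78325 |R|=0.99692 →hi
  mid=-2.78637 |R|=1.00163 →lo
  ...
  [-2.78540,-2.78520] ⇒ x*=-2.7853
Interval (-2.7853, 0).

z∈(-2.7853,0).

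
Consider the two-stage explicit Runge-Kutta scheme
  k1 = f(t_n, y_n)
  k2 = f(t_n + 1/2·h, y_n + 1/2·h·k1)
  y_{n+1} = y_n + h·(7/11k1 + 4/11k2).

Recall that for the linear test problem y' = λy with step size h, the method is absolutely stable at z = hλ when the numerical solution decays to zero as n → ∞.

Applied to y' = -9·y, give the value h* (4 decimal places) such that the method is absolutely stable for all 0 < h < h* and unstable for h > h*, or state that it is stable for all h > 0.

With y'=λy (z=hλ):
  k1=λy_n ⇒ h·k1=z·y_n;  k2=λ(1+1/2z)y_n ⇒ h·k2=z(1+1/2z)y_n
  y_{n+1}/y_n = 1 + 7/11z + 4/11z(1+1/2z) = 1 + z + 2/11z²
  R(z) = 1 + z + 2/11z².

Find x<0 with |R(x)|<1.
x=-1.13: |R|=0.1022
R=1: x+2/11x²=0 ⇒ x=−11/2=-5.5000; min R=1−1/(4·2/11)=-0.3750>−1
Confirm numerically:
  x=-5.140: |R|=0.66356 <1
  x=-4.304: |R|=0.06408 <1
  x=-3.428: |R|=0.29142 <1
  x=-2.416: |R|=0.35472 <1
  x=-5.993: |R|=1.53719 >1
  x=-5.635: |R|=1.13831 >1
Interval (-5.5000, 0).

(-5.5000,0); λ=-9 ⇒ h* = (11/2)/9 = 0.6111.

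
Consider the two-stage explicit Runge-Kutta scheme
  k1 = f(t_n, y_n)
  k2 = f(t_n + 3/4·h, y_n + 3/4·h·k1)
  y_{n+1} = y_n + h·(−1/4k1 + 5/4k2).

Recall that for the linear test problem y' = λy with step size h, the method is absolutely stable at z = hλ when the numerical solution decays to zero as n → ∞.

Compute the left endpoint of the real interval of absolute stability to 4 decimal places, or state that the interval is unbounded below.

Test eqn y'=λy, z=hλ:
  k1=λy_n ⇒ h·k1=z·y_n;  k2=λ(1+3/4z)y_n ⇒ h·k2=z(1+3/4z)y_n
  y_{n+1}/y_n = 1 − 1/4z + 5/4z(1+3/4z) = 1 + z + 15/16z²
  so R(z) = 1 + z + 15/16z².

Find x<0 with |R(x)|<1.
x=-0.35: |R|=0.7648
R=1: x+15/16x²=0 ⇒ x=−16/15=-1.0667; min R=1−1/(4·15/16)=0.7333>−1
Confirm numerically:
  x=-1.025: |R|=0.95996 <1
  x=-0.838: |R|=0.82035 <1
  x=-0.741: |R|=0.77376 <1
  x=-0.437: |R|=0.74203 <1
  x=-1.636: |R|=1.87321 >1
  x=-1.226: |R|=1.18313 >1
Stable set (-1.0667, 0).

z* = -1.0667.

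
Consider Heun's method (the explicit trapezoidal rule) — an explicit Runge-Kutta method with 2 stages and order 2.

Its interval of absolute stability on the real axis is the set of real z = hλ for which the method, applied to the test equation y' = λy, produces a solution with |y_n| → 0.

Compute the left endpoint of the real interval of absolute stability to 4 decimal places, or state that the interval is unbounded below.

left endpoint -2.0000.

On y'=λy, z=hλ:
  order 2, 2-stage ⇒ R(z)=1+z+z^2/2
  (e.g. R(-1.64)=0.70480, |R|=0.70480)

Boundary: |R(x)|=1, x<0.
x=-1.64: |R|=0.7048
|R(-1.5)|=0.6250 |R(-1.43)|=0.5924 |R(-1.08)|=0.5032
Bisect:
  x_lo=-2.4815 |R|=1.5974  x_hi=-0.2606 |R|=0.7734
  mid=-1.37106 |R|=0.56884 →hi
  mid=-1.92628 |R|=0.92900 →hi
  mid=-2.20389 |R|=1.22468 →lo
  mid=-2.06509 |R|=1.06721 →lo
  mid=-1.99569 |R|=0.99569 →hi
  mid=-2.03039 |R|=1.03085 →lo
  mid=-2.01304 |R|=1.01312 →lo
  ...
  [-2.00002,-1.99989] ⇒ x*=-2.0000
So |R|<1 on (-2.0000, 0).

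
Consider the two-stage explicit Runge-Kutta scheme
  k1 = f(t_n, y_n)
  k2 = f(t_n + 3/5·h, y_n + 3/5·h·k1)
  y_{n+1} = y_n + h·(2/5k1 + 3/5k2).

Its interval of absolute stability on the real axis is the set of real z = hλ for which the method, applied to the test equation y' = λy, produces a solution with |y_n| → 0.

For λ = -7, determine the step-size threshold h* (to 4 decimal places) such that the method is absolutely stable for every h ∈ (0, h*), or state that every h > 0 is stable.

(-2.7778,0); λ=-7 ⇒ h* = (25/9)/7 = 0.3968.

With y'=λy (z=hλ):
  k1=λy_n ⇒ h·k1=z·y_n;  k2=λ(1+3/5z)y_n ⇒ h·k2=z(1+3/5z)y_n
  y_{n+1}/y_n = 1 + 2/5z + 3/5z(1+3/5z) = 1 + z + 9/25z²
  R(z) = 1 + z + 9/25z².

Need |R(x)|<1, x<0.
x=-0.65: |R|=0.5021
R=1: x+9/25x²=0 ⇒ x=−25/9=-2.7778; min R=1−1/(4·9/25)=0.3056>−1
Confirm numerically:
  x=-2.598: |R|=0.83186 <1
  x=-1.482: |R|=0.30868 <1
  x=-1.308: |R|=0.30791 <1
  x=-3.322: |R|=1.65085 >1
  x=-3.272: |R|=1.58215 >1
  x=-3.042: |R|=1.28936 >1
Interval (-2.7778, 0).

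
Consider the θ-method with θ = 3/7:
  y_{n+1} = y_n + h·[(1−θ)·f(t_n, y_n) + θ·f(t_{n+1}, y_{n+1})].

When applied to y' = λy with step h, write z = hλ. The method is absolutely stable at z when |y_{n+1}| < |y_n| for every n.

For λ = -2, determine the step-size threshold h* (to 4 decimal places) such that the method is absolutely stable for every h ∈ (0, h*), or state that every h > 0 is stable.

(-14.0000,0); λ=-2 ⇒ h* = (14)/2 = 7.0000.

With y'=λy (z=hλ):
  y_{n+1} = y_n + z·[4/7·y_n + 3/7·y_{n+1}] ⇒ (1 − 3/7z)y_{n+1} = (1 + 4/7z)y_n
  R(z) = (1 + 4/7z)/(1 − 3/7z).

Boundary: |R(x)|=1, x<0.
x=-0.63: |R|=0.5039
R=−1: 1+4/7x = −1+3/7x ⇒ -1/7x=2 ⇒ x=2/(-1/7)=-14.0000
Confirm numerically:
  x=-13.501: |R|=0.98950 <1
  x=-12.958: |R|=0.97729 <1
  x=-7.964: |R|=0.80461 <1
  x=-14.401: |R|=1.00799 >1
  x=-14.380: |R|=1.00758 >1
  x=-14.303: |R|=1.00607 >1
Interval (-14.0000, 0).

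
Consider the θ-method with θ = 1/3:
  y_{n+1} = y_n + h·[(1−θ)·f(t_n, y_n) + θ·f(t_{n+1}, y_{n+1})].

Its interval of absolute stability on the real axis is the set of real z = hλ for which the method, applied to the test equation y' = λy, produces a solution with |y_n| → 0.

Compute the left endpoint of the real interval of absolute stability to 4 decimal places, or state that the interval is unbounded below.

z* = -6.0000.

On y'=λy, z=hλ:
  y_{n+1} = y_n + z·[2/3·y_n + 1/3·y_{n+1}] ⇒ (1 − 1/3z)y_{n+1} = (1 + 2/3z)y_n
  so R(z) = (1 + 2/3z)/(1 − 1/3z).

Boundary: |R(x)|=1, x<0.
x=-0.39: |R|=0.6549
R=−1: 1+2/3x = −1+1/3x ⇒ -1/3x=2 ⇒ x=2/(-1/3)=-6.0000
Confirm numerically:
  x=-5.306: |R|=0.91645 <1
  x=-3.834: |R|=0.68306 <1
  x=-2.711: |R|=0.42409 <1
  x=-2.707: |R|=0.42299 <1
  x=-6.534: |R|=1.05601 >1
  x=-6.298: |R|=1.03205 >1
Interval (-6.0000, 0).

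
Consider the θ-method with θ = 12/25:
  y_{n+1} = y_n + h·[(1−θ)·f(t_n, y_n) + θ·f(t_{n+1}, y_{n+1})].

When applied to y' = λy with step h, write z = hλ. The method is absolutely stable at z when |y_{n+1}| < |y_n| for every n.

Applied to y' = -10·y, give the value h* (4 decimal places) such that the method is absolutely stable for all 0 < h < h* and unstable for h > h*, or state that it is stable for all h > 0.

(-50.0000,0); λ=-10 ⇒ h* = (50)/10 = 5.0000.

Test eqn y'=λy, z=hλ:
  y_{n+1} = y_n + z·[13/25·y_n + 12/25·y_{n+1}] ⇒ (1 − 12/25z)y_{n+1} = (1 + 13/25z)y_n
  ⇒ R(z) = (1 + 13/25z)/(1 − 12/25z).

Boundary: |R(x)|=1, x<0.
x=-1.18: |R|=0.2467
R=−1: 1+13/25x = −1+12/25x ⇒ -1/25x=2 ⇒ x=2/(-1/25)=-50.0000
Confirm numerically:
  x=-49.889: |R|=0.99982 <1
  x=-41.633: |R|=0.98405 <1
  x=-38.186: |R|=0.97555 <1
  x=-27.983: |R|=0.93898 <1
  x=-50.506: |R|=1.00080 >1
  x=-50.428: |R|=1.00068 >1
  x=-50.407: |R|=1.00065 >1
So |R|<1 on (-50.0000, 0).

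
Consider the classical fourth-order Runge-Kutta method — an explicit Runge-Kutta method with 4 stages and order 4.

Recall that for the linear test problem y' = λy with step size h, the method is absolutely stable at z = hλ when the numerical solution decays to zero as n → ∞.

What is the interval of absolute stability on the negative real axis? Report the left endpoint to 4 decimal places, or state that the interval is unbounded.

(-2.7853, 0).

Test eqn y'=λy, z=hλ:
  order 4, 4-stage ⇒ R(z)=1+z+z^2/2+z^3/6+z^4/24
  (e.g. R(-0.39)=0.67713, |R|=0.67713)

Find x<0 with |R(x)|<1.
x=-0.39: |R|=0.6771
|R(-1.57)|=0.2706 |R(-1.44)|=0.2783 |R(-0.51)|=0.6008
Bisect:
  x_lo=-3.3046 |R|=2.1101  x_hi=-0.1526 |R|=0.8584
  mid=-1.72863 |R|=0.27659 →hi
  mid=-2.51664 |R|=0.66495 →hi
  mid=-2.91064 |R|=1.20602 →lo
  mid=-2.71364 |R|=0.89723 →hi
  mid=-2.81214 |R|=1.04123 →lo
  mid=-2.76289 |R|=0.96674 →hi
  mid=-2.78751 |R|=1.00335 →lo
  mid=-2.77520 |R|=0.98489 →hi
  mid=-2.78135 |R|=0.99408 →hi
  ...
  [-2.78539,-2.78520] ⇒ x*=-2.7853
So |R|<1 on (-2.7853, 0).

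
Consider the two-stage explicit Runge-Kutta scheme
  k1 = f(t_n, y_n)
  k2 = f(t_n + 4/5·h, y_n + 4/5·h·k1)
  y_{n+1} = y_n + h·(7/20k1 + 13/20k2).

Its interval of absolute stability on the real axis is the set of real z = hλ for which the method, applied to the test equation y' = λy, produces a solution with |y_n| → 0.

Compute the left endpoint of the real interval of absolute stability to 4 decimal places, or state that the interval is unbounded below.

With y'=λy (z=hλ):
  k1=λy_n ⇒ h·k1=z·y_n;  k2=λ(1+4/5z)y_n ⇒ h·k2=z(1+4/5z)y_n
  y_{n+1}/y_n = 1 + 7/20z + 13/20z(1+4/5z) = 1 + z + 13/25z²
  so R(z) = 1 + z + 13/25z².

Solve |R(x)|<1 on ℝ⁻.
x=-0.73: |R|=0.5471
R=1: x+13/25x²=0 ⇒ x=−25/13=-1.9231; min R=1−1/(4·13/25)=0.5192>−1
Confirm numerically:
  x=-1.567: |R|=0.70985 <1
  x=-1.509: |R|=0.67508 <1
  x=-1.439: |R|=0.63777 <1
  x=-1.188: |R|=0.54590 <1
  x=-2.397: |R|=1.59072 >1
  x=-2.375: |R|=1.55813 >1
  x=-1.972: |R|=1.05017 >1
So |R|<1 on (-1.9231, 0).

z* = -1.9231.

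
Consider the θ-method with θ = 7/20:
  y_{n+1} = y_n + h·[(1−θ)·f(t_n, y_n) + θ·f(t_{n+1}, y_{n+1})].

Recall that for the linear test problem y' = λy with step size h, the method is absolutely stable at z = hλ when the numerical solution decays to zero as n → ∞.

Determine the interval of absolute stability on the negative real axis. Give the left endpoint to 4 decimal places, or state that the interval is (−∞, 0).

z∈(-6.6667,0).

On y'=λy, z=hλ:
  y_{n+1} = y_n + z·[13/20·y_n + 7/20·y_{n+1}] ⇒ (1 − 7/20z)y_{n+1} = (1 + 13/20z)y_n
  Hence R(z) = (1 + 13/20z)/(1 − 7/20z).

Find x<0 with |R(x)|<1.
x=-0.5: |R|=0.5745
R=−1: 1+13/20x = −1+7/20x ⇒ -3/10x=2 ⇒ x=2/(-3/10)=-6.6667
Confirm numerically:
  x=-5.166: |R|=0.83968 <1
  x=-4.325: |R|=0.72054 <1
  x=-4.289: |R|=0.71481 <1
  x=-4.175: |R|=0.69629 <1
  x=-6.818: |R|=1.01341 >1
  x=-6.699: |R|=1.00290 >1
Stable set (-6.6667, 0).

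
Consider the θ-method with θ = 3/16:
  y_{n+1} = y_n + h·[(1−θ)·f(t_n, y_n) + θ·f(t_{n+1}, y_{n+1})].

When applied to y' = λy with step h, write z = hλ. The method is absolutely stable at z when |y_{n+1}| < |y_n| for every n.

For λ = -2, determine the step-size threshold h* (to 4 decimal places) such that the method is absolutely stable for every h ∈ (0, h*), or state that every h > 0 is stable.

(-3.2000,0); λ=-2 ⇒ h* = (16/5)/2 = 1.6000.

Test eqn y'=λy, z=hλ:
  y_{n+1} = y_n + z·[13/16·y_n + 3/16·y_{n+1}] ⇒ (1 − 3/16z)y_{n+1} = (1 + 13/16z)y_n
  so R(z) = (1 + 13/16z)/(1 − 3/16z).

Find x<0 with |R(x)|<1.
x=-0.91: |R|=0.2226
R=−1: 1+13/16x = −1+3/16x ⇒ -5/8x=2 ⇒ x=2/(-5/8)=-3.2000
Confirm numerically:
  x=-2.960: |R|=0.90354 <1
  x=-2.807: |R|=0.83907 <1
  x=-1.649: |R|=0.25956 <1
  x=-3.605: |R|=1.15103 >1
  x=-3.552: |R|=1.13205 >1
  x=-3.451: |R|=1.09525 >1
So |R|<1 on (-3.2000, 0).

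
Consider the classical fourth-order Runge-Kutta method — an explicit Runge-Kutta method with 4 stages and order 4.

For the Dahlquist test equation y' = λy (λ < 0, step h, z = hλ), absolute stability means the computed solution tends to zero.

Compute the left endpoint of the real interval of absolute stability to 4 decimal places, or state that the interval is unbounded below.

z* = -2.7853.

With y'=λy (z=hλ):
  order 4, 4-stage ⇒ R(z)=1+z+z^2/2+z^3/6+z^4/24
  (e.g. R(-1.47)=0.27559, |R|=0.27559)

Boundary: |R(x)|=1, x<0.
x=-1.47: |R|=0.2756
|R(-3.16)|=1.7284 |R(-2.19)|=0.4159 |R(-0.93)|=0.3996
Bisect:
  x_lo=-3.6599 |R|=3.3427  x_hi=-0.1183 |R|=0.8884
  mid=-1.88909 |R|=0.30229 →hi
  mid=-2.77449 |R|=0.98383 →hi
  mid=-3.21718 |R|=1.87183 →lo
  mid=-2.99583 |R|=1.36669 →lo
  mid=-2.88516 |R|=1.16131 →lo
  mid=-2.82982 |R|=1.06924 →lo
  mid=-2.80216 |R|=1.02572 →lo
  mid=-2.78832 |R|=1.00457 →lo
  ...
  [-2.78529,-2.78508] ⇒ x*=-2.7853
Interval (-2.7853, 0).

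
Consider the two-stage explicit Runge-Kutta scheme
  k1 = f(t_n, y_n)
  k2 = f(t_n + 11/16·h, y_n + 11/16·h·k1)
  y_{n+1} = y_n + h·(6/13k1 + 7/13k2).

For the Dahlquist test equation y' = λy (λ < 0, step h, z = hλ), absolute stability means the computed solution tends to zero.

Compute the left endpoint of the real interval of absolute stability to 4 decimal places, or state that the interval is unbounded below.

On y'=λy, z=hλ:
  k1=λy_n ⇒ h·k1=z·y_n;  k2=λ(1+11/16z)y_n ⇒ h·k2=z(1+11/16z)y_n
  y_{n+1}/y_n = 1 + 6/13z + 7/13z(1+11/16z) = 1 + z + 77/208z²
  Hence R(z) = 1 + z + 77/208z².

Need |R(x)|<1, x<0.
x=-0.69: |R|=0.4862
R=1: x+77/208x²=0 ⇒ x=−208/77=-2.7013; min R=1−1/(4·77/208)=0.3247>−1
Confirm numerically:
  x=-1.979: |R|=0.47084 <1
  x=-1.692: |R|=0.36781 <1
  x=-1.438: |R|=0.32750 <1
  x=-1.129: |R|=0.34286 <1
  x=-3.214: |R|=1.61001 >1
  x=-3.133: |R|=1.50069 >1
  x=-3.036: |R|=1.37617 >1
Stable set (-2.7013, 0).

z* = -2.7013.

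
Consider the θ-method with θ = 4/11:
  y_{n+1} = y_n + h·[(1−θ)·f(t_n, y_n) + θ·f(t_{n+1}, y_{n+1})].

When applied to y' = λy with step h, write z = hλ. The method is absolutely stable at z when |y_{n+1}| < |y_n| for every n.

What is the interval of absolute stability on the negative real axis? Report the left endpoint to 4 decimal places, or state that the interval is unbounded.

z∈(-7.3333,0).

Set f=λy, z=hλ:
  y_{n+1} = y_n + z·[7/11·y_n + 4/11·y_{n+1}] ⇒ (1 − 4/11z)y_{n+1} = (1 + 7/11z)y_n
  so R(z) = (1 + 7/11z)/(1 − 4/11z).

Find x<0 with |R(x)|<1.
x=-1.02: |R|=0.2560
R=−1: 1+7/11x = −1+4/11x ⇒ -3/11x=2 ⇒ x=2/(-3/11)=-7.3333
Confirm numerically:
  x=-6.835: |R|=0.96101 <1
  x=-5.333: |R|=0.81439 <1
  x=-5.189: |R|=0.79742 <1
  x=-7.775: |R|=1.03147 >1
  x=-7.596: |R|=1.01904 >1
Interval (-7.3333, 0).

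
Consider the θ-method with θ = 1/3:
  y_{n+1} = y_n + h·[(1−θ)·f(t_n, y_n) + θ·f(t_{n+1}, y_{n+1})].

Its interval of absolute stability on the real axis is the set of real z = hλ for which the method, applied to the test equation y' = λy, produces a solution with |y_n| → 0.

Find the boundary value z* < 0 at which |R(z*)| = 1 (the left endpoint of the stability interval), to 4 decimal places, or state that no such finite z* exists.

Test eqn y'=λy, z=hλ:
  y_{n+1} = y_n + z·[2/3·y_n + 1/3·y_{n+1}] ⇒ (1 − 1/3z)y_{n+1} = (1 + 2/3z)y_n
  so R(z) = (1 + 2/3z)/(1 − 1/3z).

Boundary: |R(x)|=1, x<0.
x=-0.81: |R|=0.3622
R=−1: 1+2/3x = −1+1/3x ⇒ -1/3x=2 ⇒ x=2/(-1/3)=-6.0000
Confirm numerically:
  x=-5.527: |R|=0.94453 <1
  x=-4.786: |R|=0.84408 <1
  x=-3.252: |R|=0.56046 <1
  x=-2.614: |R|=0.39686 <1
  x=-6.564: |R|=1.05897 >1
  x=-6.404: |R|=1.04296 >1
  x=-6.033: |R|=1.00365 >1
Interval (-6.0000, 0).

z* = -6.0000.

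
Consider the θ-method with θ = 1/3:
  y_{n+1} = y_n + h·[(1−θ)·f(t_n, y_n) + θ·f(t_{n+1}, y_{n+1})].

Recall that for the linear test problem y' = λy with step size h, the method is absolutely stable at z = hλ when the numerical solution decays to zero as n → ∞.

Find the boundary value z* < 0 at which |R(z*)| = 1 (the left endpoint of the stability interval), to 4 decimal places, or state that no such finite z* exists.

Test eqn y'=λy, z=hλ:
  y_{n+1} = y_n + z·[2/3·y_n + 1/3·y_{n+1}] ⇒ (1 − 1/3z)y_{n+1} = (1 + 2/3z)y_n
  ⇒ R(z) = (1 + 2/3z)/(1 − 1/3z).

Find x<0 with |R(x)|<1.
x=-0.62: |R|=0.4862
R=−1: 1+2/3x = −1+1/3x ⇒ -1/3x=2 ⇒ x=2/(-1/3)=-6.0000
Confirm numerically:
  x=-5.679: |R|=0.96301 <1
  x=-4.647: |R|=0.82307 <1
  x=-4.191: |R|=0.74844 <1
  x=-6.533: |R|=1.05591 >1
  x=-6.423: |R|=1.04489 >1
  x=-6.099: |R|=1.01088 >1
So |R|<1 on (-6.0000, 0).

z* = -6.0000.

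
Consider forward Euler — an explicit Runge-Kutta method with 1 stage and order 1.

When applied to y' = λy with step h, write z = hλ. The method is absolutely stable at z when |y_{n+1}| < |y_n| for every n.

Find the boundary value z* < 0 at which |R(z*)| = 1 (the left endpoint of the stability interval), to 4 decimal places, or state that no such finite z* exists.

z* = -2.0000.

Set f=λy, z=hλ:
  order 1, 1-stage ⇒ R(z)=1+z
  (e.g. R(-0.78)=0.22000, |R|=0.22000)

Solve |R(x)|<1 on ℝ⁻.
x=-0.78: |R|=0.2200
|R(-2.12)|=1.1200 |R(-0.86)|=0.1400 |R(-0.67)|=0.3300
Bisect:
  x_lo=-2.5334 |R|=1.5334  x_hi=-0.2393 |R|=0.7607
  mid=-1.38633 |R|=0.38633 →hi
  mid=-1.95984 |R|=0.95984 →hi
  mid=-2.24660 |R|=1.24660 →lo
  mid=-2.10322 |R|=1.10322 →lo
  mid=-2.03153 |R|=1.03153 →lo
  mid=-1.99569 |R|=0.99569 →hi
  mid=-2.01361 |R|=1.01361 →lo
  ...
  [-2.00003,-1.99989] ⇒ x*=-2.0000
Interval (-2.0000, 0).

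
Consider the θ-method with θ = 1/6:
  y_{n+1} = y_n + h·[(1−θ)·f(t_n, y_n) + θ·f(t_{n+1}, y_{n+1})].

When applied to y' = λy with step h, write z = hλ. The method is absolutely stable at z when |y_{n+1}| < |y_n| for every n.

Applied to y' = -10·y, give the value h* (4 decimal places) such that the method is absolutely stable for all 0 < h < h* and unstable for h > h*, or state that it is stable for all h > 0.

(-3.0000,0); λ=-10 ⇒ h* = (3)/10 = 0.3000.

Set f=λy, z=hλ:
  y_{n+1} = y_n + z·[5/6·y_n + 1/6·y_{n+1}] ⇒ (1 − 1/6z)y_{n+1} = (1 + 5/6z)y_n
  so R(z) = (1 + 5/6z)/(1 − 1/6z).

Boundary: |R(x)|=1, x<0.
x=-1.13: |R|=0.0491
R=−1: 1+5/6x = −1+1/6x ⇒ -2/3x=2 ⇒ x=2/(-2/3)=-3.0000
Confirm numerically:
  x=-2.729: |R|=0.87582 <1
  x=-2.247: |R|=0.63478 <1
  x=-2.205: |R|=0.61243 <1
  x=-2.115: |R|=0.56377 <1
  x=-3.561: |R|=1.23470 >1
  x=-3.541: |R|=1.22681 >1
So |R|<1 on (-3.0000, 0).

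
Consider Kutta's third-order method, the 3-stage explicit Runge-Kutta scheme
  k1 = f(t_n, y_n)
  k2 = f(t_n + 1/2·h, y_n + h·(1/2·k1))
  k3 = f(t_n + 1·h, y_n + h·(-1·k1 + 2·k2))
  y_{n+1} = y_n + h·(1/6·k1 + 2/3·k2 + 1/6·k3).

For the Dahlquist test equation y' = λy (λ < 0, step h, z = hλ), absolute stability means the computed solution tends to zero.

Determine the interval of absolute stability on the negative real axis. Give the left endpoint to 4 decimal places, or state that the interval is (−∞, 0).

On y'=λy, z=hλ:
  order 3, 3-stage ⇒ R(z)=1+z+z^2/2+z^3/6
  (e.g. R(-1.74)=-0.10420, |R|=0.10420)

Need |R(x)|<1, x<0.
x=-1.74: |R|=0.1042
|R(-1.99)|=0.3234 |R(-0.97)|=0.3483
Bisect:
  x_lo=-3.1211 |R|=2.3178  x_hi=-0.1766 |R|=0.8381
  mid=-1.64888 |R|=0.03664 →hi
  mid=-2.38501 |R|=0.80197 →hi
  mid=-2.75307 |R|=1.44115 →lo
  mid=-2.56904 |R|=1.09499 →lo
  mid=-2.47703 |R|=0.94223 →hi
  mid=-2.52303 |R|=1.01700 →lo
  mid=-2.50003 |R|=0.97921 →hi
  mid=-2.51153 |R|=0.99801 →hi
  mid=-2.51728 |R|=1.00748 →lo
  mid=-2.51441 |R|=1.00273 →lo
  ...
  [-2.51279,-2.51261] ⇒ x*=-2.5127
Interval (-2.5127, 0).

(-2.5127, 0).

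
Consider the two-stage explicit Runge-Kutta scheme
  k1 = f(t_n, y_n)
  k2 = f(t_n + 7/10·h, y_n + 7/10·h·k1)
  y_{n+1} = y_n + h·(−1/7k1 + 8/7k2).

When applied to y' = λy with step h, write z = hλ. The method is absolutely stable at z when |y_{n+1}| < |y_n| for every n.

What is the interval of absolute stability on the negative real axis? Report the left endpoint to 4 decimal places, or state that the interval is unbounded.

On y'=λy, z=hλ:
  k1=λy_n ⇒ h·k1=z·y_n;  k2=λ(1+7/10z)y_n ⇒ h·k2=z(1+7/10z)y_n
  y_{n+1}/y_n = 1 − 1/7z + 8/7z(1+7/10z) = 1 + z + 4/5z²
  so R(z) = 1 + z + 4/5z².

Need |R(x)|<1, x<0.
x=-0.66: |R|=0.6885
R=1: x+4/5x²=0 ⇒ x=−5/4=-1.2500; min R=1−1/(4·4/5)=0.6875>−1
Confirm numerically:
  x=-0.757: |R|=0.70144 <1
  x=-0.618: |R|=0.68754 <1
  x=-0.528: |R|=0.69503 <1
  x=-1.634: |R|=1.50196 >1
  x=-1.470: |R|=1.25872 >1
  x=-1.312: |R|=1.06508 >1
Interval (-1.2500, 0).

z∈(-1.2500,0).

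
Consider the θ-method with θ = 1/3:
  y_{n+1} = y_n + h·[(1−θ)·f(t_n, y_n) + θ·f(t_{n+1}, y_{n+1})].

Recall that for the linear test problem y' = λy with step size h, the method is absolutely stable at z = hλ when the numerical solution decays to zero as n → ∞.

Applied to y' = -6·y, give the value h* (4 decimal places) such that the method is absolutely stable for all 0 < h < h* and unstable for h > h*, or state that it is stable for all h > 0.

(-6.0000,0); λ=-6 ⇒ h* = (6)/6 = 1.0000.

Test eqn y'=λy, z=hλ:
  y_{n+1} = y_n + z·[2/3·y_n + 1/3·y_{n+1}] ⇒ (1 − 1/3z)y_{n+1} = (1 + 2/3z)y_n
  R(z) = (1 + 2/3z)/(1 − 1/3z).

Find x<0 with |R(x)|<1.
x=-0.45: |R|=0.6087
R=−1: 1+2/3x = −1+1/3x ⇒ -1/3x=2 ⇒ x=2/(-1/3)=-6.0000
Confirm numerically:
  x=-4.768: |R|=0.84140 <1
  x=-4.457: |R|=0.79308 <1
  x=-2.860: |R|=0.46416 <1
  x=-6.454: |R|=1.04802 >1
  x=-6.424: |R|=1.04499 >1
  x=-6.383: |R|=1.04082 >1
So |R|<1 on (-6.0000, 0).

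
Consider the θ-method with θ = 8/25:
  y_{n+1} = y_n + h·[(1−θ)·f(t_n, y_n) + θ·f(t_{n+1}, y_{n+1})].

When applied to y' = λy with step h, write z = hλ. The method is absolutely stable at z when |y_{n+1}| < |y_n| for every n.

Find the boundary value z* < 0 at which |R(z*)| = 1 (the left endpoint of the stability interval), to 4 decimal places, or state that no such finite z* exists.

On y'=λy, z=hλ:
  y_{n+1} = y_n + z·[17/25·y_n + 8/25·y_{n+1}] ⇒ (1 − 8/25z)y_{n+1} = (1 + 17/25z)y_n
  so R(z) = (1 + 17/25z)/(1 − 8/25z).

Solve |R(x)|<1 on ℝ⁻.
x=-0.41: |R|=0.6376
R=−1: 1+17/25x = −1+8/25x ⇒ -9/25x=2 ⇒ x=2/(-9/25)=-5.5556
Confirm numerically:
  x=-3.635: |R|=0.68038 <1
  x=-3.551: |R|=0.66220 <1
  x=-3.221: |R|=0.58614 <1
  x=-6.145: |R|=1.07153 >1
  x=-6.075: |R|=1.06352 >1
  x=-5.750: |R|=1.02465 >1
Stable set (-5.5556, 0).

z* = -5.5556.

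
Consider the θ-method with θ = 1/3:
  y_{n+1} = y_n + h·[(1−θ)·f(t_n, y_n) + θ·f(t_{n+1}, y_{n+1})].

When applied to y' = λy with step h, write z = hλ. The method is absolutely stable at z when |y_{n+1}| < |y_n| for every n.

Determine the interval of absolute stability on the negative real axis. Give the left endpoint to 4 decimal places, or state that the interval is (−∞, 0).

z∈(-6.0000,0).

Set f=λy, z=hλ:
  y_{n+1} = y_n + z·[2/3·y_n + 1/3·y_{n+1}] ⇒ (1 − 1/3z)y_{n+1} = (1 + 2/3z)y_n
  ⇒ R(z) = (1 + 2/3z)/(1 − 1/3z).

Find x<0 with |R(x)|<1.
x=-0.94: |R|=0.2843
R=−1: 1+2/3x = −1+1/3x ⇒ -1/3x=2 ⇒ x=2/(-1/3)=-6.0000
Confirm numerically:
  x=-4.757: |R|=0.83976 <1
  x=-3.878: |R|=0.69148 <1
  x=-2.811: |R|=0.45121 <1
  x=-2.796: |R|=0.44720 <1
  x=-6.362: |R|=1.03867 >1
  x=-6.065: |R|=1.00717 >1
Stable set (-6.0000, 0).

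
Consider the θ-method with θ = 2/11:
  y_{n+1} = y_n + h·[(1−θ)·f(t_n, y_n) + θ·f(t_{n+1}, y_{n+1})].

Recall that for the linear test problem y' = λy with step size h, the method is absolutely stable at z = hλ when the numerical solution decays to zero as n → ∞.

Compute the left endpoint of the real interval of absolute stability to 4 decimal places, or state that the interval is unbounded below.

left endpoint -3.1429.

On y'=λy, z=hλ:
  y_{n+1} = y_n + z·[9/11·y_n + 2/11·y_{n+1}] ⇒ (1 − 2/11z)y_{n+1} = (1 + 9/11z)y_n
  R(z) = (1 + 9/11z)/(1 − 2/11z).

Boundary: |R(x)|=1, x<0.
x=-1.66: |R|=0.2751
R=−1: 1+9/11x = −1+2/11x ⇒ -7/11x=2 ⇒ x=2/(-7/11)=-3.1429
Confirm numerically:
  x=-2.542: |R|=0.73850 <1
  x=-2.097: |R|=0.51817 <1
  x=-1.871: |R|=0.39608 <1
  x=-3.572: |R|=1.16556 >1
  x=-3.206: |R|=1.02538 >1
So |R|<1 on (-3.1429, 0).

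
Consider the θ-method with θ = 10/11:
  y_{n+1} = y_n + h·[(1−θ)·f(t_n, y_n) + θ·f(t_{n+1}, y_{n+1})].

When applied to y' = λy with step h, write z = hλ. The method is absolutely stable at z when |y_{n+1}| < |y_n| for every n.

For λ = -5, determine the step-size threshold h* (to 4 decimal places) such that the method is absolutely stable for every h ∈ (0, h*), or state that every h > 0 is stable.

Set f=λy, z=hλ:
  y_{n+1} = y_n + z·[1/11·y_n + 10/11·y_{n+1}] ⇒ (1 − 10/11z)y_{n+1} = (1 + 1/11z)y_n
  Hence R(z) = (1 + 1/11z)/(1 − 10/11z).

Boundary: |R(x)|=1, x<0.
x=-0.89: |R|=0.5080
x=-2: |R|=0.2903
x=-10: |R|=0.0090
x=-100: |R|=0.0880
θ=10/11≥1/2 ⇒ |1+1/11x|<|1−10/11x| ∀x<0 ⇒ interval (−∞,0).

(−∞, 0) — no finite endpoint. Any h>0 works for λ=-5.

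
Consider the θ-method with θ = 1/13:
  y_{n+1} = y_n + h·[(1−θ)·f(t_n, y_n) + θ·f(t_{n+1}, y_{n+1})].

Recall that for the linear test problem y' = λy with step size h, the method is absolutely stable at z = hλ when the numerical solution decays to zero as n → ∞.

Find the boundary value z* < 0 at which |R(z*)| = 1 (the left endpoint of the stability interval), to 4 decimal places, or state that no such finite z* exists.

left endpoint -2.3636.

Test eqn y'=λy, z=hλ:
  y_{n+1} = y_n + z·[12/13·y_n + 1/13·y_{n+1}] ⇒ (1 − 1/13z)y_{n+1} = (1 + 12/13z)y_n
  so R(z) = (1 + 12/13z)/(1 − 1/13z).

Boundary: |R(x)|=1, x<0.
x=-0.96: |R|=0.1060
R=−1: 1+12/13x = −1+1/13x ⇒ -11/13x=2 ⇒ x=2/(-11/13)=-2.3636
Confirm numerically:
  x=-1.614: |R|=0.43575 <1
  x=-1.478: |R|=0.32712 <1
  x=-1.352: |R|=0.22464 <1
  x=-2.725: |R|=1.25278 >1
  x=-2.532: |R|=1.11924 >1
  x=-2.459: |R|=1.06786 >1
So |R|<1 on (-2.3636, 0).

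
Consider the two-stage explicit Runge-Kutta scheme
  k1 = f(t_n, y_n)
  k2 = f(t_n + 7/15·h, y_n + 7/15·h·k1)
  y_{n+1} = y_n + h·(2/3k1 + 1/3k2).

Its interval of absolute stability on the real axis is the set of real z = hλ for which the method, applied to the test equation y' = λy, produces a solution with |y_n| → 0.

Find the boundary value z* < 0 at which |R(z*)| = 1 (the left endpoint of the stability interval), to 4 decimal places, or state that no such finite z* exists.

Test eqn y'=λy, z=hλ:
  k1=λy_n ⇒ h·k1=z·y_n;  k2=λ(1+7/15z)y_n ⇒ h·k2=z(1+7/15z)y_n
  y_{n+1}/y_n = 1 + 2/3z + 1/3z(1+7/15z) = 1 + z + 7/45z²
  so R(z) = 1 + z + 7/45z².

Boundary: |R(x)|=1, x<0.
x=-0.3: |R|=0.7140
R=1: x+7/45x²=0 ⇒ x=−45/7=-6.4286; min R=1−1/(4·7/45)=-0.6071>−1
Confirm numerically:
  x=-5.663: |R|=0.32560 <1
  x=-4.830: |R|=0.20106 <1
  x=-4.308: |R|=0.42107 <1
  x=-6.868: |R|=1.46947 >1
  x=-6.731: |R|=1.31666 >1
Interval (-6.4286, 0).

z* = -6.4286.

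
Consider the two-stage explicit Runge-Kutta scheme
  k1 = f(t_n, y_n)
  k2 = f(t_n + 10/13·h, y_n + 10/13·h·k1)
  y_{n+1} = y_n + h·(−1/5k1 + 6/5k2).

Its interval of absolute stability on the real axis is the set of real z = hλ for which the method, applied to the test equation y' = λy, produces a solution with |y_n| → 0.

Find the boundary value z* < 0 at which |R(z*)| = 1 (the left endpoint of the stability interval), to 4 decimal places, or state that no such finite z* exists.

left endpoint -1.0833.

Test eqn y'=λy, z=hλ:
  k1=λy_n ⇒ h·k1=z·y_n;  k2=λ(1+10/13z)y_n ⇒ h·k2=z(1+10/13z)y_n
  y_{n+1}/y_n = 1 − 1/5z + 6/5z(1+10/13z) = 1 + z + 12/13z²
  ⇒ R(z) = 1 + z + 12/13z².

Need |R(x)|<1, x<0.
x=-0.52: |R|=0.7296
R=1: x+12/13x²=0 ⇒ x=−13/12=-1.0833; min R=1−1/(4·12/13)=0.7292>−1
Confirm numerically:
  x=-0.951: |R|=0.88383 <1
  x=-0.797: |R|=0.78935 <1
  x=-0.763: |R|=0.77439 <1
  x=-1.644: |R|=1.85083 >1
  x=-1.232: |R|=1.16907 >1
So |R|<1 on (-1.0833, 0).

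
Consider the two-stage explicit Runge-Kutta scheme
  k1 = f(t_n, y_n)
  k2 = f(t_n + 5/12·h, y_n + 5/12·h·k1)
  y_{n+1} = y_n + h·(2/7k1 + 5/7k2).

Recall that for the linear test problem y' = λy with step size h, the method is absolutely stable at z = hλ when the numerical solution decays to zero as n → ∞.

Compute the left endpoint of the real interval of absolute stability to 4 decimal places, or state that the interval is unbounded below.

On y'=λy, z=hλ:
  k1=λy_n ⇒ h·k1=z·y_n;  k2=λ(1+5/12z)y_n ⇒ h·k2=z(1+5/12z)y_n
  y_{n+1}/y_n = 1 + 2/7z + 5/7z(1+5/12z) = 1 + z + 25/84z²
  R(z) = 1 + z + 25/84z².

Need |R(x)|<1, x<0.
x=-0.59: |R|=0.5136
R=1: x+25/84x²=0 ⇒ x=−84/25=-3.3600; min R=1−1/(4·25/84)=0.1600>−1
Confirm numerically:
  x=-2.988: |R|=0.66919 <1
  x=-2.958: |R|=0.64610 <1
  x=-2.487: |R|=0.35382 <1
  x=-1.731: |R|=0.16077 <1
  x=-3.770: |R|=1.46003 >1
  x=-3.485: |R|=1.12965 >1
  x=-3.468: |R|=1.11147 >1
Interval (-3.3600, 0).

z* = -3.3600.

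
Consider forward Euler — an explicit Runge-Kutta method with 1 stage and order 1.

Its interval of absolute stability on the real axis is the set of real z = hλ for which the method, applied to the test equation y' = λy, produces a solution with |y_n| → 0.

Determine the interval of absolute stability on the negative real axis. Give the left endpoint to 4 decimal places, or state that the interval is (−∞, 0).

With y'=λy (z=hλ):
  order 1, 1-stage ⇒ R(z)=1+z
  (e.g. R(-1.09)=-0.09000, |R|=0.09000)

Find x<0 with |R(x)|<1.
x=-1.09: |R|=0.0900
|R(-1.17)|=0.1700 |R(-1.1)|=0.1000 |R(-0.73)|=0.2700
Bisect:
  x_lo=-2.8016 |R|=1.8016  x_hi=-0.3636 |R|=0.6364
  mid=-1.58263 |R|=0.58263 →hi
  mid=-2.19214 |R|=1.19214 →lo
  mid=-1.88738 |R|=0.88738 →hi
  mid=-2.03976 |R|=1.03976 →lo
  mid=-1.96357 |R|=0.96357 →hi
  mid=-2.00167 |R|=1.00167 →lo
  mid=-1.98262 |R|=0.98262 →hi
  mid=-1.99214 |R|=0.99214 →hi
  mid=-1.99690 |R|=0.99690 →hi
  mid=-1.99928 |R|=0.99928 →hi
  ...
  [-2.00003,-1.99988] ⇒ x*=-2.0000
Stable set (-2.0000, 0).

(-2.0000, 0).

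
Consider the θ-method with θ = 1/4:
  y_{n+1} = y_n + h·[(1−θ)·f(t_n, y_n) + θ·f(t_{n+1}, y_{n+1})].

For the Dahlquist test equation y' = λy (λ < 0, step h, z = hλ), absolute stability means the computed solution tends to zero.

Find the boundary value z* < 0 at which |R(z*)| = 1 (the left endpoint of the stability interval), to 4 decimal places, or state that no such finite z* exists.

z* = -4.0000.

On y'=λy, z=hλ:
  y_{n+1} = y_n + z·[3/4·y_n + 1/4·y_{n+1}] ⇒ (1 − 1/4z)y_{n+1} = (1 + 3/4z)y_n
  Hence R(z) = (1 + 3/4z)/(1 − 1/4z).

Solve |R(x)|<1 on ℝ⁻.
x=-0.47: |R|=0.5794
R=−1: 1+3/4x = −1+1/4x ⇒ -1/2x=2 ⇒ x=2/(-1/2)=-4.0000
Confirm numerically:
  x=-3.486: |R|=0.86268 <1
  x=-2.903: |R|=0.68217 <1
  x=-1.733: |R|=0.20914 <1
  x=-4.132: |R|=1.03246 >1
  x=-4.101: |R|=1.02494 >1
Stable set (-4.0000, 0).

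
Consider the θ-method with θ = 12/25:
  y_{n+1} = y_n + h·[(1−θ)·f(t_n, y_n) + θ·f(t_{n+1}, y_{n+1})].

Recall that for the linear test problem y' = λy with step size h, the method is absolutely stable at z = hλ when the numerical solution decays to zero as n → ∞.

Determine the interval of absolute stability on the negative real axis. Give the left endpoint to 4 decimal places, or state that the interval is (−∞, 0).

z∈(-50.0000,0).

Test eqn y'=λy, z=hλ:
  y_{n+1} = y_n + z·[13/25·y_n + 12/25·y_{n+1}] ⇒ (1 − 12/25z)y_{n+1} = (1 + 13/25z)y_n
  ⇒ R(z) = (1 + 13/25z)/(1 − 12/25z).

Need |R(x)|<1, x<0.
x=-0.55: |R|=0.5649
R=−1: 1+13/25x = −1+12/25x ⇒ -1/25x=2 ⇒ x=2/(-1/25)=-50.0000
Confirm numerically:
  x=-40.791: |R|=0.98210 <1
  x=-37.644: |R|=0.97408 <1
  x=-36.717: |R|=0.97147 <1
  x=-34.132: |R|=0.96349 <1
  x=-50.449: |R|=1.00071 >1
  x=-50.395: |R|=1.00063 >1
So |R|<1 on (-50.0000, 0).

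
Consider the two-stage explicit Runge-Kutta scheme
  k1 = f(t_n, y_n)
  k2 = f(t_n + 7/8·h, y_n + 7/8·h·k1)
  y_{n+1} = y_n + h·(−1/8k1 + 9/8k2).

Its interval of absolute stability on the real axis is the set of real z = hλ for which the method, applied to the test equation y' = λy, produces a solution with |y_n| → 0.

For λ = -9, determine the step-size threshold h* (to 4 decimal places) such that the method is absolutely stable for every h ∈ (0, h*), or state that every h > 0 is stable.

Test eqn y'=λy, z=hλ:
  k1=λy_n ⇒ h·k1=z·y_n;  k2=λ(1+7/8z)y_n ⇒ h·k2=z(1+7/8z)y_n
  y_{n+1}/y_n = 1 − 1/8z + 9/8z(1+7/8z) = 1 + z + 63/64z²
  ⇒ R(z) = 1 + z + 63/64z².

Find x<0 with |R(x)|<1.
x=-0.43: |R|=0.7520
R=1: x+63/64x²=0 ⇒ x=−64/63=-1.0159; min R=1−1/(4·63/64)=0.7460>−1
Confirm numerically:
  x=-0.990: |R|=0.97479 <1
  x=-0.833: |R|=0.85005 <1
  x=-0.636: |R|=0.76218 <1
  x=-0.493: |R|=0.74625 <1
  x=-1.487: |R|=1.68962 >1
  x=-1.402: |R|=1.53289 >1
  x=-1.244: |R|=1.27936 >1
So |R|<1 on (-1.0159, 0).

(-1.0159,0); λ=-9 ⇒ h* = (64/63)/9 = 0.1129.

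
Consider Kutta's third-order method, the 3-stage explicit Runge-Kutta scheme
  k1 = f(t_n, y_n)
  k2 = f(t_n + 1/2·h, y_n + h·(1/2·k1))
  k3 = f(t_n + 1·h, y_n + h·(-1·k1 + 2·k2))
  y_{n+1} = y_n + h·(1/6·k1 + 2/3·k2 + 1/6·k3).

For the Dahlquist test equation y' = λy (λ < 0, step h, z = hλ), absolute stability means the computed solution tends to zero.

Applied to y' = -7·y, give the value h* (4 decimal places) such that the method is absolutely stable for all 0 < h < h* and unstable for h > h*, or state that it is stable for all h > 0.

(-2.5127,0); λ=-7 ⇒ h* = 0.3590.

On y'=λy, z=hλ:
  order 3, 3-stage ⇒ R(z)=1+z+z^2/2+z^3/6
  (e.g. R(-1.77)=-0.12776, |R|=0.12776)

Need |R(x)|<1, x<0.
x=-1.77: |R|=0.1278
|R(-2.12)|=0.4608 |R(-0.83)|=0.4192 |R(-0.8)|=0.4347
Bisect:
  x_lo=-3.0967 |R|=2.2514  x_hi=-0.3427 |R|=0.7093
  mid=-1.71971 |R|=0.08865 →hi
  mid=-2.40823 |R|=0.83622 →hi
  mid=-2.75249 |R|=1.43995 →lo
  mid=-2.58036 |R|=1.11468 →lo
  mid=-2.49429 |R|=0.96992 →hi
  mid=-2.53732 |R|=1.04087 →lo
  mid=-2.51581 |R|=1.00504 →lo
  mid=-2.50505 |R|=0.98739 →hi
  mid=-2.51043 |R|=0.99620 →hi
  ...
  [-2.51278,-2.51261] ⇒ x*=-2.5127
So |R|<1 on (-2.5127, 0).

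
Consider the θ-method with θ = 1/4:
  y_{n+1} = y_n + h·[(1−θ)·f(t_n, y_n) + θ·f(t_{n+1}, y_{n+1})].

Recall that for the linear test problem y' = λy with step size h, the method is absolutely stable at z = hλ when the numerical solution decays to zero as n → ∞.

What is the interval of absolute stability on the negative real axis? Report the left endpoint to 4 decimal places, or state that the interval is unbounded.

z∈(-4.0000,0).

Set f=λy, z=hλ:
  y_{n+1} = y_n + z·[3/4·y_n + 1/4·y_{n+1}] ⇒ (1 − 1/4z)y_{n+1} = (1 + 3/4z)y_n
  R(z) = (1 + 3/4z)/(1 − 1/4z).

Find x<0 with |R(x)|<1.
x=-0.3: |R|=0.7209
R=−1: 1+3/4x = −1+1/4x ⇒ -1/2x=2 ⇒ x=2/(-1/2)=-4.0000
Confirm numerically:
  x=-3.978: |R|=0.99448 <1
  x=-3.163: |R|=0.76630 <1
  x=-1.965: |R|=0.31769 <1
  x=-4.576: |R|=1.13433 >1
  x=-4.522: |R|=1.12251 >1
Stable set (-4.0000, 0).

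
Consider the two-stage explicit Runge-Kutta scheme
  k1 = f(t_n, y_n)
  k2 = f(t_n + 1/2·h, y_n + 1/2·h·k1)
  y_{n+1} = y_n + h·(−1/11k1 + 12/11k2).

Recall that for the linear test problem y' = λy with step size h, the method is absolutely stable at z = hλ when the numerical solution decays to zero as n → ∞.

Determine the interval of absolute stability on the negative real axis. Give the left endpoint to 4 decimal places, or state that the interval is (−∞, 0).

z∈(-1.8333,0).

Test eqn y'=λy, z=hλ:
  k1=λy_n ⇒ h·k1=z·y_n;  k2=λ(1+1/2z)y_n ⇒ h·k2=z(1+1/2z)y_n
  y_{n+1}/y_n = 1 − 1/11z + 12/11z(1+1/2z) = 1 + z + 6/11z²
  ⇒ R(z) = 1 + z + 6/11z².

Need |R(x)|<1, x<0.
x=-1.71: |R|=0.8850
R=1: x+6/11x²=0 ⇒ x=−11/6=-1.8333; min R=1−1/(4·6/11)=0.5417>−1
Confirm numerically:
  x=-1.780: |R|=0.94822 <1
  x=-1.648: |R|=0.83340 <1
  x=-1.281: |R|=0.61407 <1
  x=-2.240: |R|=1.49687 >1
  x=-2.164: |R|=1.39031 >1
  x=-2.059: |R|=1.25344 >1
Stable set (-1.8333, 0).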